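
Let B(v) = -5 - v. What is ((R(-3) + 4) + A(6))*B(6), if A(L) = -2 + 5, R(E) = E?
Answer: -44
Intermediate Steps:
A(L) = 3
((R(-3) + 4) + A(6))*B(6) = ((-3 + 4) + 3)*(-5 - 1*6) = (1 + 3)*(-5 - 6) = 4*(-11) = -44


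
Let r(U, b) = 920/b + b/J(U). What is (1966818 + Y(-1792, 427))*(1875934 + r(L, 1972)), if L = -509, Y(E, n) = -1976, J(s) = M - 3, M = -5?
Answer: 1816917234299035/493 ≈ 3.6854e+12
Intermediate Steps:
J(s) = -8 (J(s) = -5 - 3 = -8)
r(U, b) = 920/b - b/8 (r(U, b) = 920/b + b/(-8) = 920/b + b*(-⅛) = 920/b - b/8)
(1966818 + Y(-1792, 427))*(1875934 + r(L, 1972)) = (1966818 - 1976)*(1875934 + (920/1972 - ⅛*1972)) = 1964842*(1875934 + (920*(1/1972) - 493/2)) = 1964842*(1875934 + (230/493 - 493/2)) = 1964842*(1875934 - 242589/986) = 1964842*(1849428335/986) = 1816917234299035/493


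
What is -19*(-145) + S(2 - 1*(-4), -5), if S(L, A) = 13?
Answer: 2768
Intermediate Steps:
-19*(-145) + S(2 - 1*(-4), -5) = -19*(-145) + 13 = 2755 + 13 = 2768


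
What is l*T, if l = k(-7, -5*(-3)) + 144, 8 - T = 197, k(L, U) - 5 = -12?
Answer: -25893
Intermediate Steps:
k(L, U) = -7 (k(L, U) = 5 - 12 = -7)
T = -189 (T = 8 - 1*197 = 8 - 197 = -189)
l = 137 (l = -7 + 144 = 137)
l*T = 137*(-189) = -25893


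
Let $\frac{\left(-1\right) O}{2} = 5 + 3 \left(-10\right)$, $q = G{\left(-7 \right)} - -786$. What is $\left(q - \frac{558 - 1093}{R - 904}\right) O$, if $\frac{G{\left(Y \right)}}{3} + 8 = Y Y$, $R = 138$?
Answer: $\frac{17393975}{383} \approx 45415.0$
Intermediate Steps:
$G{\left(Y \right)} = -24 + 3 Y^{2}$ ($G{\left(Y \right)} = -24 + 3 Y Y = -24 + 3 Y^{2}$)
$q = 909$ ($q = \left(-24 + 3 \left(-7\right)^{2}\right) - -786 = \left(-24 + 3 \cdot 49\right) + 786 = \left(-24 + 147\right) + 786 = 123 + 786 = 909$)
$O = 50$ ($O = - 2 \left(5 + 3 \left(-10\right)\right) = - 2 \left(5 - 30\right) = \left(-2\right) \left(-25\right) = 50$)
$\left(q - \frac{558 - 1093}{R - 904}\right) O = \left(909 - \frac{558 - 1093}{138 - 904}\right) 50 = \left(909 - - \frac{535}{-766}\right) 50 = \left(909 - \left(-535\right) \left(- \frac{1}{766}\right)\right) 50 = \left(909 - \frac{535}{766}\right) 50 = \frac{695759}{766} \cdot 50 = \frac{17393975}{383}$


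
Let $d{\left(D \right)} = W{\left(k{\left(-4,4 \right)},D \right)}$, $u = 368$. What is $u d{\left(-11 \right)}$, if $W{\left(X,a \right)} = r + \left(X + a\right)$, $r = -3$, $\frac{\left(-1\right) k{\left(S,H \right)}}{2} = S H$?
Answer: $6624$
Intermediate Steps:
$k{\left(S,H \right)} = - 2 H S$ ($k{\left(S,H \right)} = - 2 S H = - 2 H S$)
$W{\left(X,a \right)} = -3 + X + a$ ($W{\left(X,a \right)} = -3 + \left(X + a\right) = -3 + X + a$)
$d{\left(D \right)} = 29 + D$ ($d{\left(D \right)} = -3 - 8 \left(-4\right) + D = -3 + 32 + D = 29 + D$)
$u d{\left(-11 \right)} = 368 \left(29 - 11\right) = 368 \cdot 18 = 6624$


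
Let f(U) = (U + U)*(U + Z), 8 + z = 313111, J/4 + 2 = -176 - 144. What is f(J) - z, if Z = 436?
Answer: 1881649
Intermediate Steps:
J = -1288 (J = -8 + 4*(-176 - 144) = -8 + 4*(-320) = -8 - 1280 = -1288)
z = 313103 (z = -8 + 313111 = 313103)
f(U) = 2*U*(436 + U) (f(U) = (U + U)*(U + 436) = (2*U)*(436 + U) = 2*U*(436 + U))
f(J) - z = 2*(-1288)*(436 - 1288) - 1*313103 = 2*(-1288)*(-852) - 313103 = 2194752 - 313103 = 1881649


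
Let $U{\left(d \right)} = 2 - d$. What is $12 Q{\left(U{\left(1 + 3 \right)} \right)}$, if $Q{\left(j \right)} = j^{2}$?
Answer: $48$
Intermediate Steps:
$12 Q{\left(U{\left(1 + 3 \right)} \right)} = 12 \left(2 - \left(1 + 3\right)\right)^{2} = 12 \left(2 - 4\right)^{2} = 12 \left(-2\right)^{2} = 12 \cdot 4 = 48$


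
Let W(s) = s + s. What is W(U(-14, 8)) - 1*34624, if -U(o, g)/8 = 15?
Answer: -34864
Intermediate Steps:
U(o, g) = -120 (U(o, g) = -8*15 = -120)
W(s) = 2*s
W(U(-14, 8)) - 1*34624 = 2*(-120) - 1*34624 = -240 - 34624 = -34864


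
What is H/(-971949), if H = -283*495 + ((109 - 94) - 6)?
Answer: 46692/323983 ≈ 0.14412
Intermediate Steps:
H = -140076 (H = -140085 + (15 - 6) = -140085 + 9 = -140076)
H/(-971949) = -140076/(-971949) = -140076*(-1/971949) = 46692/323983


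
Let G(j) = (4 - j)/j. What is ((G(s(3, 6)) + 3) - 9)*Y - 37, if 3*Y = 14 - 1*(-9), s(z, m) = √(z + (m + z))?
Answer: -272/3 + 46*√3/9 ≈ -81.814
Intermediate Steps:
s(z, m) = √(m + 2*z)
G(j) = (4 - j)/j
Y = 23/3 (Y = (14 - 1*(-9))/3 = (14 + 9)/3 = (⅓)*23 = 23/3 ≈ 7.6667)
((G(s(3, 6)) + 3) - 9)*Y - 37 = (((4 - √(6 + 2*3))/(√(6 + 2*3)) + 3) - 9)*(23/3) - 37 = (((4 - √(6 + 6))/(√(6 + 6)) + 3) - 9)*(23/3) - 37 = (((4 - √12)/(√12) + 3) - 9)*(23/3) - 37 = (((4 - 2*√3)/((2*√3)) + 3) - 9)*(23/3) - 37 = (((√3/6)*(4 - 2*√3) + 3) - 9)*(23/3) - 37 = ((√3*(4 - 2*√3)/6 + 3) - 9)*(23/3) - 37 = ((3 + √3*(4 - 2*√3)/6) - 9)*(23/3) - 37 = (-6 + √3*(4 - 2*√3)/6)*(23/3) - 37 = (-46 + 23*√3*(4 - 2*√3)/18) - 37 = -83 + 23*√3*(4 - 2*√3)/18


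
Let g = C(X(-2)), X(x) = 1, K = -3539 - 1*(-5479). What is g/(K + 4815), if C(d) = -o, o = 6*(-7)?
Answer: 6/965 ≈ 0.0062176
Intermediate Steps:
K = 1940 (K = -3539 + 5479 = 1940)
o = -42
C(d) = 42 (C(d) = -1*(-42) = 42)
g = 42
g/(K + 4815) = 42/(1940 + 4815) = 42/6755 = 42*(1/6755) = 6/965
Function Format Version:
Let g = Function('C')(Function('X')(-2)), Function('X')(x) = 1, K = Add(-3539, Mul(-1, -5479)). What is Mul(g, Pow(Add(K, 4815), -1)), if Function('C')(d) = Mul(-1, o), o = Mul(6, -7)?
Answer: Rational(6, 965) ≈ 0.0062176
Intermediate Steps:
K = 1940 (K = Add(-3539, 5479) = 1940)
o = -42
Function('C')(d) = 42 (Function('C')(d) = Mul(-1, -42) = 42)
g = 42
Mul(g, Pow(Add(K, 4815), -1)) = Mul(42, Pow(Add(1940, 4815), -1)) = Mul(42, Pow(6755, -1)) = Mul(42, Rational(1, 6755)) = Rational(6, 965)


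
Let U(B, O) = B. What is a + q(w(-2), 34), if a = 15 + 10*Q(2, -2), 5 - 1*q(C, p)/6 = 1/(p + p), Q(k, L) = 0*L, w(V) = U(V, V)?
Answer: 1527/34 ≈ 44.912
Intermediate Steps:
w(V) = V
Q(k, L) = 0
q(C, p) = 30 - 3/p (q(C, p) = 30 - 6/(p + p) = 30 - 6*1/(2*p) = 30 - 3/p)
a = 15 (a = 15 + 10*0 = 15 + 0 = 15)
a + q(w(-2), 34) = 15 + (30 - 3/34) = 15 + 1017/34 = 1527/34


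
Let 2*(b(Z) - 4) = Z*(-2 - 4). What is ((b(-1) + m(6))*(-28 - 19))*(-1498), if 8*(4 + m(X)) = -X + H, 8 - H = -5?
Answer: 1091293/4 ≈ 2.7282e+5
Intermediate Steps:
H = 13 (H = 8 - 1*(-5) = 8 + 5 = 13)
b(Z) = 4 - 3*Z (b(Z) = 4 + (Z*(-2 - 4))/2 = 4 + (Z*(-6))/2 = 4 + (-6*Z)/2 = 4 - 3*Z)
m(X) = -19/8 - X/8 (m(X) = -4 + (-X + 13)/8 = -4 + (13 - X)/8 = -4 + (13/8 - X/8) = -19/8 - X/8)
((b(-1) + m(6))*(-28 - 19))*(-1498) = (((4 - 3*(-1)) + (-19/8 - 1/8*6))*(-28 - 19))*(-1498) = (((4 + 3) + (-19/8 - 3/4))*(-47))*(-1498) = ((7 - 25/8)*(-47))*(-1498) = ((31/8)*(-47))*(-1498) = -1457/8*(-1498) = 1091293/4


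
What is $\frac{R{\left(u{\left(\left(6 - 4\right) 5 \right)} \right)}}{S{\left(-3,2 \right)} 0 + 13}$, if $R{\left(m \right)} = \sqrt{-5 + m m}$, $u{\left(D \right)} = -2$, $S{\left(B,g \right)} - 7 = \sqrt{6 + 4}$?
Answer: $\frac{i}{13} \approx 0.076923 i$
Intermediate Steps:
$S{\left(B,g \right)} = 7 + \sqrt{10}$ ($S{\left(B,g \right)} = 7 + \sqrt{6 + 4} = 7 + \sqrt{10}$)
$R{\left(m \right)} = \sqrt{-5 + m^{2}}$
$\frac{R{\left(u{\left(\left(6 - 4\right) 5 \right)} \right)}}{S{\left(-3,2 \right)} 0 + 13} = \frac{\sqrt{-5 + \left(-2\right)^{2}}}{\left(7 + \sqrt{10}\right) 0 + 13} = \frac{\sqrt{-5 + 4}}{0 + 13} = \frac{\sqrt{-1}}{13} = i \frac{1}{13} = \frac{i}{13}$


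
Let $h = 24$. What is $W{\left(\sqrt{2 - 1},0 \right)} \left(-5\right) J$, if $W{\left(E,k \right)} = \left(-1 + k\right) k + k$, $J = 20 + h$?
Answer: $0$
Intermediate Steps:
$J = 44$ ($J = 20 + 24 = 44$)
$W{\left(E,k \right)} = k + k \left(-1 + k\right)$ ($W{\left(E,k \right)} = k \left(-1 + k\right) + k = k + k \left(-1 + k\right)$)
$W{\left(\sqrt{2 - 1},0 \right)} \left(-5\right) J = 0^{2} \left(-5\right) 44 = 0 \left(-5\right) 44 = 0 \cdot 44 = 0$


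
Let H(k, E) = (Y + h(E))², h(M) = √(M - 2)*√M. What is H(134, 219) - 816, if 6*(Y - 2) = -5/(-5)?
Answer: 1681621/36 + 13*√47523/3 ≈ 47656.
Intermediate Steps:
Y = 13/6 (Y = 2 + (-5/(-5))/6 = 2 + (-5*(-⅕))/6 = 2 + (⅙)*1 = 2 + ⅙ = 13/6 ≈ 2.1667)
h(M) = √M*√(-2 + M) (h(M) = √(-2 + M)*√M = √M*√(-2 + M))
H(k, E) = (13/6 + √E*√(-2 + E))²
H(134, 219) - 816 = (13 + 6*√219*√(-2 + 219))²/36 - 816 = (13 + 6*√219*√217)²/36 - 816 = (13 + 6*√47523)²/36 - 816 = -816 + (13 + 6*√47523)²/36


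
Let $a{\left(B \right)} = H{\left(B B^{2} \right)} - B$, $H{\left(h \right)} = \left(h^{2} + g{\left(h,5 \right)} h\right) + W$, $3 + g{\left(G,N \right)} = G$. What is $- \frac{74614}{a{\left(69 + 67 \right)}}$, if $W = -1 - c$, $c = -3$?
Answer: $- \frac{37307}{6327515114685} \approx -5.896 \cdot 10^{-9}$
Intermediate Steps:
$g{\left(G,N \right)} = -3 + G$
$W = 2$ ($W = -1 - -3 = -1 + 3 = 2$)
$H{\left(h \right)} = 2 + h^{2} + h \left(-3 + h\right)$ ($H{\left(h \right)} = \left(h^{2} + \left(-3 + h\right) h\right) + 2 = \left(h^{2} + h \left(-3 + h\right)\right) + 2 = 2 + h^{2} + h \left(-3 + h\right)$)
$a{\left(B \right)} = 2 + B^{6} - B + B^{3} \left(-3 + B^{3}\right)$ ($a{\left(B \right)} = \left(2 + \left(B B^{2}\right)^{2} + B B^{2} \left(-3 + B B^{2}\right)\right) - B = \left(2 + \left(B^{3}\right)^{2} + B^{3} \left(-3 + B^{3}\right)\right) - B = \left(2 + B^{6} + B^{3} \left(-3 + B^{3}\right)\right) - B = 2 + B^{6} - B + B^{3} \left(-3 + B^{3}\right)$)
$- \frac{74614}{a{\left(69 + 67 \right)}} = - \frac{74614}{2 - \left(69 + 67\right) - 3 \left(69 + 67\right)^{3} + 2 \left(69 + 67\right)^{6}} = - \frac{74614}{2 - 136 - 3 \cdot 136^{3} + 2 \cdot 136^{6}} = - \frac{74614}{2 - 136 - 7546368 + 2 \cdot 6327518887936} = - \frac{74614}{2 - 136 - 7546368 + 12655037775872} = - \frac{74614}{12655030229370} = \left(-74614\right) \frac{1}{12655030229370} = - \frac{37307}{6327515114685}$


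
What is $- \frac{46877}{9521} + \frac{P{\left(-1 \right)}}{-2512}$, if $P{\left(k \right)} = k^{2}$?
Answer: $- \frac{117764545}{23916752} \approx -4.9239$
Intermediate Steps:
$- \frac{46877}{9521} + \frac{P{\left(-1 \right)}}{-2512} = - \frac{46877}{9521} + \frac{\left(-1\right)^{2}}{-2512} = \left(-46877\right) \frac{1}{9521} + 1 \left(- \frac{1}{2512}\right) = - \frac{46877}{9521} - \frac{1}{2512} = - \frac{117764545}{23916752}$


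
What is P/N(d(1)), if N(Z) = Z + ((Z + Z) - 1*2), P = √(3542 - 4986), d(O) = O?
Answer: 38*I ≈ 38.0*I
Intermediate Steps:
P = 38*I (P = √(-1444) = 38*I ≈ 38.0*I)
N(Z) = -2 + 3*Z (N(Z) = Z + (2*Z - 2) = Z + (-2 + 2*Z) = -2 + 3*Z)
P/N(d(1)) = (38*I)/(-2 + 3*1) = (38*I)/(-2 + 3) = (38*I)/1 = (38*I)*1 = 38*I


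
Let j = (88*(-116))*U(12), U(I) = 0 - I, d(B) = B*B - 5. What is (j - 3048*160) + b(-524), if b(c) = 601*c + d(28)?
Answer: -679329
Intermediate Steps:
d(B) = -5 + B² (d(B) = B² - 5 = -5 + B²)
U(I) = -I
b(c) = 779 + 601*c (b(c) = 601*c + (-5 + 28²) = 601*c + (-5 + 784) = 601*c + 779 = 779 + 601*c)
j = 122496 (j = (88*(-116))*(-1*12) = -10208*(-12) = 122496)
(j - 3048*160) + b(-524) = (122496 - 3048*160) + (779 + 601*(-524)) = (122496 - 487680) + (779 - 314924) = -365184 - 314145 = -679329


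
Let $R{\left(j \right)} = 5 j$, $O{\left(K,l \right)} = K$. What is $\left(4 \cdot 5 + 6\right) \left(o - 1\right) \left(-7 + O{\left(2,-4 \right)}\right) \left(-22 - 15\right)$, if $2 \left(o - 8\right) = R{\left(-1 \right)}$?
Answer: $21645$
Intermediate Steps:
$o = \frac{11}{2}$ ($o = 8 + \frac{5 \left(-1\right)}{2} = 8 + \frac{1}{2} \left(-5\right) = 8 - \frac{5}{2} = \frac{11}{2} \approx 5.5$)
$\left(4 \cdot 5 + 6\right) \left(o - 1\right) \left(-7 + O{\left(2,-4 \right)}\right) \left(-22 - 15\right) = \left(4 \cdot 5 + 6\right) \left(\frac{11}{2} - 1\right) \left(-7 + 2\right) \left(-22 - 15\right) = \left(20 + 6\right) \left(\frac{11}{2} - 1\right) \left(\left(-5\right) \left(-37\right)\right) = 26 \cdot \frac{9}{2} \cdot 185 = 117 \cdot 185 = 21645$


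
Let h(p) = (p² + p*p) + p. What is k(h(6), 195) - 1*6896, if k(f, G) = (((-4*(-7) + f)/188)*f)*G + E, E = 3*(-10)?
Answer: 77543/47 ≈ 1649.9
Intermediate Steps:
h(p) = p + 2*p² (h(p) = (p² + p²) + p = 2*p² + p = p + 2*p²)
E = -30
k(f, G) = -30 + G*f*(7/47 + f/188) (k(f, G) = (((-4*(-7) + f)/188)*f)*G - 30 = (((28 + f)*(1/188))*f)*G - 30 = ((7/47 + f/188)*f)*G - 30 = (f*(7/47 + f/188))*G - 30 = G*f*(7/47 + f/188) - 30 = -30 + G*f*(7/47 + f/188))
k(h(6), 195) - 1*6896 = (-30 + (1/188)*195*(6*(1 + 2*6))² + (7/47)*195*(6*(1 + 2*6))) - 1*6896 = (-30 + (1/188)*195*(6*(1 + 12))² + (7/47)*195*(6*(1 + 12))) - 6896 = (-30 + (1/188)*195*(6*13)² + (7/47)*195*(6*13)) - 6896 = (-30 + (1/188)*195*78² + (7/47)*195*78) - 6896 = (-30 + (1/188)*195*6084 + 106470/47) - 6896 = (-30 + 296595/47 + 106470/47) - 6896 = 401655/47 - 6896 = 77543/47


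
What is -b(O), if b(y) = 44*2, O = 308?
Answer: -88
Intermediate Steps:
b(y) = 88
-b(O) = -1*88 = -88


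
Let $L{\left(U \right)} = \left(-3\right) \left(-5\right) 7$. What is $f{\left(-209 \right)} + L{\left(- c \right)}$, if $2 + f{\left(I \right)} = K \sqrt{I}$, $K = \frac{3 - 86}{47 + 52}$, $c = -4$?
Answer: $103 - \frac{83 i \sqrt{209}}{99} \approx 103.0 - 12.12 i$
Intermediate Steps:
$K = - \frac{83}{99} \approx -0.83838$
$f{\left(I \right)} = -2 - \frac{83 \sqrt{I}}{99}$
$L{\left(U \right)} = 105$ ($L{\left(U \right)} = 15 \cdot 7 = 105$)
$f{\left(-209 \right)} + L{\left(- c \right)} = \left(-2 - \frac{83 \sqrt{-209}}{99}\right) + 105 = \left(-2 - \frac{83 i \sqrt{209}}{99}\right) + 105 = 103 - \frac{83 i \sqrt{209}}{99}$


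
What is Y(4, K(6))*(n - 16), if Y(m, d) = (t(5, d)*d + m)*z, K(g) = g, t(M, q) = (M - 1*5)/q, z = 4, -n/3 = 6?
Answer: -544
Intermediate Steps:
n = -18 (n = -3*6 = -18)
t(M, q) = (-5 + M)/q (t(M, q) = (M - 5)/q = (-5 + M)/q)
Y(m, d) = 4*m (Y(m, d) = (((-5 + 5)/d)*d + m)*4 = ((0/d)*d + m)*4 = (0*d + m)*4 = (0 + m)*4 = m*4 = 4*m)
Y(4, K(6))*(n - 16) = (4*4)*(-18 - 16) = 16*(-34) = -544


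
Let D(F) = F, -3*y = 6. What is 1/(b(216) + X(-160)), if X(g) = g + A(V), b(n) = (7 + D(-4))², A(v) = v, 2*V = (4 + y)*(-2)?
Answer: -1/153 ≈ -0.0065359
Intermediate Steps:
y = -2 (y = -⅓*6 = -2)
V = -2 (V = ((4 - 2)*(-2))/2 = (2*(-2))/2 = (½)*(-4) = -2)
b(n) = 9 (b(n) = (7 - 4)² = 3² = 9)
X(g) = -2 + g (X(g) = g - 2 = -2 + g)
1/(b(216) + X(-160)) = 1/(9 + (-2 - 160)) = 1/(9 - 162) = 1/(-153) = -1/153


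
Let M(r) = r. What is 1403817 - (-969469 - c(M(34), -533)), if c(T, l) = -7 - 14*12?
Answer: 2373111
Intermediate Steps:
c(T, l) = -175 (c(T, l) = -7 - 168 = -175)
1403817 - (-969469 - c(M(34), -533)) = 1403817 - (-969469 - 1*(-175)) = 1403817 - (-969469 + 175) = 1403817 - 1*(-969294) = 1403817 + 969294 = 2373111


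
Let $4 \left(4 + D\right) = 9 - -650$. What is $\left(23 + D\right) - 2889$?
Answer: $- \frac{10821}{4} \approx -2705.3$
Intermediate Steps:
$D = \frac{643}{4}$ ($D = -4 + \frac{9 - -650}{4} = -4 + \frac{9 + 650}{4} = -4 + \frac{1}{4} \cdot 659 = -4 + \frac{659}{4} = \frac{643}{4} \approx 160.75$)
$\left(23 + D\right) - 2889 = \left(23 + \frac{643}{4}\right) - 2889 = \frac{735}{4} - 2889 = - \frac{10821}{4}$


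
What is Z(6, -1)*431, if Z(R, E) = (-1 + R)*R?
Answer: 12930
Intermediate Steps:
Z(R, E) = R*(-1 + R)
Z(6, -1)*431 = (6*(-1 + 6))*431 = (6*5)*431 = 30*431 = 12930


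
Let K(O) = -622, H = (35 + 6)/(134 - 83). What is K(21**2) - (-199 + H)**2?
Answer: -103789486/2601 ≈ -39904.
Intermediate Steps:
H = 41/51 ≈ 0.80392
K(21**2) - (-199 + H)**2 = -622 - (-199 + 41/51)**2 = -622 - (-10108/51)**2 = -622 - 1*102171664/2601 = -622 - 102171664/2601 = -103789486/2601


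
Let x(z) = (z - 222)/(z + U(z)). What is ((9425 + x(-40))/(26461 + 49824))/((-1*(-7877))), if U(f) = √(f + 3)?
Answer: 3087841/196733659793 + 262*I*√37/983668298965 ≈ 1.5696e-5 + 1.6201e-9*I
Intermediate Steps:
U(f) = √(3 + f)
x(z) = (-222 + z)/(z + √(3 + z)) (x(z) = (z - 222)/(z + √(3 + z)) = (-222 + z)/(z + √(3 + z)))
((9425 + x(-40))/(26461 + 49824))/((-1*(-7877))) = ((9425 + (-222 - 40)/(-40 + √(3 - 40)))/(26461 + 49824))/((-1*(-7877))) = ((9425 - 262/(-40 + √(-37)))/76285)/7877 = ((9425 - 262/(-40 + I*√37))*(1/76285))*(1/7877) = (1885/15257 - 262/(76285*(-40 + I*√37)))*(1/7877) = 1885/120179389 - 262/(600896945*(-40 + I*√37))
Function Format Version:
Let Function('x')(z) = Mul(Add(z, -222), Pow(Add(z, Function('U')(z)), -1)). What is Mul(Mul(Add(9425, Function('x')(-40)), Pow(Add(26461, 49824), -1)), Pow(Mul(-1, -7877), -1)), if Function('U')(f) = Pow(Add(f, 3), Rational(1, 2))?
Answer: Add(Rational(3087841, 196733659793), Mul(Rational(262, 983668298965), I, Pow(37, Rational(1, 2)))) ≈ Add(1.5696e-5, Mul(1.6201e-9, I))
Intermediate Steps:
Function('U')(f) = Pow(Add(3, f), Rational(1, 2))
Function('x')(z) = Mul(Pow(Add(z, Pow(Add(3, z), Rational(1, 2))), -1), Add(-222, z)) (Function('x')(z) = Mul(Add(z, -222), Pow(Add(z, Pow(Add(3, z), Rational(1, 2))), -1)) = Mul(Add(-222, z), Pow(Add(z, Pow(Add(3, z), Rational(1, 2))), -1)) = Mul(Pow(Add(z, Pow(Add(3, z), Rational(1, 2))), -1), Add(-222, z)))
Mul(Mul(Add(9425, Function('x')(-40)), Pow(Add(26461, 49824), -1)), Pow(Mul(-1, -7877), -1)) = Mul(Mul(Add(9425, Mul(Pow(Add(-40, Pow(Add(3, -40), Rational(1, 2))), -1), Add(-222, -40))), Pow(Add(26461, 49824), -1)), Pow(Mul(-1, -7877), -1)) = Mul(Mul(Add(9425, Mul(Pow(Add(-40, Pow(-37, Rational(1, 2))), -1), -262)), Pow(76285, -1)), Pow(7877, -1)) = Mul(Mul(Add(9425, Mul(Pow(Add(-40, Mul(I, Pow(37, Rational(1, 2)))), -1), -262)), Rational(1, 76285)), Rational(1, 7877)) = Mul(Mul(Add(9425, Mul(-262, Pow(Add(-40, Mul(I, Pow(37, Rational(1, 2)))), -1))), Rational(1, 76285)), Rational(1, 7877)) = Mul(Add(Rational(1885, 15257), Mul(Rational(-262, 76285), Pow(Add(-40, Mul(I, Pow(37, Rational(1, 2)))), -1))), Rational(1, 7877)) = Add(Rational(1885, 120179389), Mul(Rational(-262, 600896945), Pow(Add(-40, Mul(I, Pow(37, Rational(1, 2)))), -1)))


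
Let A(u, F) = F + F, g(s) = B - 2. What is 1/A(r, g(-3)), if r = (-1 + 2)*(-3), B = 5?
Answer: 1/6 ≈ 0.16667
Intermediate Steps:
r = -3 (r = 1*(-3) = -3)
g(s) = 3 (g(s) = 5 - 2 = 3)
A(u, F) = 2*F
1/A(r, g(-3)) = 1/(2*3) = 1/6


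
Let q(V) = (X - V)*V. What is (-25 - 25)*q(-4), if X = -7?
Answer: -600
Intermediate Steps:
q(V) = V*(-7 - V) (q(V) = (-7 - V)*V = V*(-7 - V))
(-25 - 25)*q(-4) = (-25 - 25)*(-1*(-4)*(7 - 4)) = -(-50)*(-4)*3 = -50*12 = -600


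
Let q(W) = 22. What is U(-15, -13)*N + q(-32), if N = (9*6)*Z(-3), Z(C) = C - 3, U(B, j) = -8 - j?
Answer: -1598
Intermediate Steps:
Z(C) = -3 + C
N = -324 (N = (9*6)*(-3 - 3) = 54*(-6) = -324)
U(-15, -13)*N + q(-32) = (-8 - 1*(-13))*(-324) + 22 = (-8 + 13)*(-324) + 22 = 5*(-324) + 22 = -1620 + 22 = -1598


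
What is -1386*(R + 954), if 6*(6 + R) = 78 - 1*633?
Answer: -1185723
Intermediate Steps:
R = -197/2 (R = -6 + (78 - 1*633)/6 = -6 + (78 - 633)/6 = -6 + (⅙)*(-555) = -6 - 185/2 = -197/2 ≈ -98.500)
-1386*(R + 954) = -1386*(-197/2 + 954) = -1386*1711/2 = -1185723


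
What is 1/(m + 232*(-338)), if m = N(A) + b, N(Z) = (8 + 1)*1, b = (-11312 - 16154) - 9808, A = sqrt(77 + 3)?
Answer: -1/115681 ≈ -8.6445e-6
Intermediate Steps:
A = 4*sqrt(5) (A = sqrt(80) = 4*sqrt(5) ≈ 8.9443)
b = -37274 (b = -27466 - 9808 = -37274)
N(Z) = 9 (N(Z) = 9*1 = 9)
m = -37265 (m = 9 - 37274 = -37265)
1/(m + 232*(-338)) = 1/(-37265 + 232*(-338)) = 1/(-37265 - 78416) = 1/(-115681) = -1/115681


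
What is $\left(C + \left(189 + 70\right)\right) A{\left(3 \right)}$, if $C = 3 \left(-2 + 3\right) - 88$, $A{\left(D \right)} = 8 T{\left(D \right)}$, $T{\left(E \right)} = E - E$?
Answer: $0$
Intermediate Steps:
$T{\left(E \right)} = 0$
$A{\left(D \right)} = 0$ ($A{\left(D \right)} = 8 \cdot 0 = 0$)
$C = -85$ ($C = 3 \cdot 1 - 88 = 3 - 88 = -85$)
$\left(C + \left(189 + 70\right)\right) A{\left(3 \right)} = \left(-85 + \left(189 + 70\right)\right) 0 = \left(-85 + 259\right) 0 = 174 \cdot 0 = 0$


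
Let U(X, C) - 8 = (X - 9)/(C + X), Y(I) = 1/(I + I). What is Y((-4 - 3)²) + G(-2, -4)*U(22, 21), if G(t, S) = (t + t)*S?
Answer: 559819/4214 ≈ 132.85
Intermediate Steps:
G(t, S) = 2*S*t (G(t, S) = (2*t)*S = 2*S*t)
Y(I) = 1/(2*I)
U(X, C) = 8 + (-9 + X)/(C + X) (U(X, C) = 8 + (X - 9)/(C + X) = 8 + (-9 + X)/(C + X))
Y((-4 - 3)²) + G(-2, -4)*U(22, 21) = 1/(2*((-4 - 3)²)) + (2*(-4)*(-2))*((-9 + 8*21 + 9*22)/(21 + 22)) = 1/(2*((-7)²)) + 16*((-9 + 168 + 198)/43) = (½)/49 + 16*((1/43)*357) = (½)*(1/49) + 16*(357/43) = 1/98 + 5712/43 = 559819/4214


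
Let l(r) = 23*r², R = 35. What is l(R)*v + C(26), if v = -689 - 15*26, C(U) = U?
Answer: -30400799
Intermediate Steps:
v = -1079 (v = -689 - 1*390 = -689 - 390 = -1079)
l(R)*v + C(26) = (23*35²)*(-1079) + 26 = (23*1225)*(-1079) + 26 = 28175*(-1079) + 26 = -30400825 + 26 = -30400799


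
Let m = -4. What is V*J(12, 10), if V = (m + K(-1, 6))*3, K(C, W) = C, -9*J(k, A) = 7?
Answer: 35/3 ≈ 11.667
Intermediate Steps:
J(k, A) = -7/9 (J(k, A) = -1/9*7 = -7/9)
V = -15 (V = (-4 - 1)*3 = -5*3 = -15)
V*J(12, 10) = -15*(-7/9) = 35/3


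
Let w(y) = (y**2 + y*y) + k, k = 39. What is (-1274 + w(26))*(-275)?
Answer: -32175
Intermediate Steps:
w(y) = 39 + 2*y**2 (w(y) = (y**2 + y*y) + 39 = (y**2 + y**2) + 39 = 2*y**2 + 39 = 39 + 2*y**2)
(-1274 + w(26))*(-275) = (-1274 + (39 + 2*26**2))*(-275) = (-1274 + (39 + 2*676))*(-275) = (-1274 + (39 + 1352))*(-275) = (-1274 + 1391)*(-275) = 117*(-275) = -32175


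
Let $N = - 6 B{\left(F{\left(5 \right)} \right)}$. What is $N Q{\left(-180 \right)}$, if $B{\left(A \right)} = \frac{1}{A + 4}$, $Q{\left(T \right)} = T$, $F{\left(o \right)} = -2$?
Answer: $540$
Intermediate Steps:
$B{\left(A \right)} = \frac{1}{4 + A}$
$N = -3$ ($N = - \frac{6}{4 - 2} = - \frac{6}{2} = \left(-6\right) \frac{1}{2} = -3$)
$N Q{\left(-180 \right)} = \left(-3\right) \left(-180\right) = 540$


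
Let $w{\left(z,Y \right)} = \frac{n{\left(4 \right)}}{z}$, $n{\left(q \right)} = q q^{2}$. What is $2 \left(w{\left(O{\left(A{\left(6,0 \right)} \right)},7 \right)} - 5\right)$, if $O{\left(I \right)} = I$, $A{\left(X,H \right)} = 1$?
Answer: $118$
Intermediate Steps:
$n{\left(q \right)} = q^{3}$
$w{\left(z,Y \right)} = \frac{64}{z}$ ($w{\left(z,Y \right)} = \frac{4^{3}}{z} = \frac{64}{z}$)
$2 \left(w{\left(O{\left(A{\left(6,0 \right)} \right)},7 \right)} - 5\right) = 2 \left(\frac{64}{1} - 5\right) = 2 \left(64 \cdot 1 - 5\right) = 2 \left(64 - 5\right) = 2 \cdot 59 = 118$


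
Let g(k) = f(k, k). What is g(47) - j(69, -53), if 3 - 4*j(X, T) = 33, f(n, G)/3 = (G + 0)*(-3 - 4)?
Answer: -1959/2 ≈ -979.50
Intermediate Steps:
f(n, G) = -21*G (f(n, G) = 3*((G + 0)*(-3 - 4)) = 3*(G*(-7)) = 3*(-7*G) = -21*G)
g(k) = -21*k
j(X, T) = -15/2 (j(X, T) = ¾ - ¼*33 = ¾ - 33/4 = -15/2)
g(47) - j(69, -53) = -21*47 - 1*(-15/2) = -987 + 15/2 = -1959/2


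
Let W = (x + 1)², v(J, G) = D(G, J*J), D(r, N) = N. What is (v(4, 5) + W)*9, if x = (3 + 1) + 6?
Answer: 1233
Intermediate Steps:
x = 10 (x = 4 + 6 = 10)
v(J, G) = J² (v(J, G) = J*J = J²)
W = 121 (W = (10 + 1)² = 11² = 121)
(v(4, 5) + W)*9 = (4² + 121)*9 = (16 + 121)*9 = 137*9 = 1233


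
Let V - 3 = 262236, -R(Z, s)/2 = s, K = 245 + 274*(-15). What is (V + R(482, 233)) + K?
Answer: 257908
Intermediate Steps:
K = -3865 (K = 245 - 4110 = -3865)
R(Z, s) = -2*s
V = 262239 (V = 3 + 262236 = 262239)
(V + R(482, 233)) + K = (262239 - 2*233) - 3865 = (262239 - 466) - 3865 = 261773 - 3865 = 257908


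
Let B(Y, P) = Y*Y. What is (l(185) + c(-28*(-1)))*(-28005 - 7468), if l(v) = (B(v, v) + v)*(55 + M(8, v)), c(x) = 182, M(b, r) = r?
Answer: -292956679286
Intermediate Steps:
B(Y, P) = Y**2
l(v) = (55 + v)*(v + v**2) (l(v) = (v**2 + v)*(55 + v) = (v + v**2)*(55 + v) = (55 + v)*(v + v**2))
(l(185) + c(-28*(-1)))*(-28005 - 7468) = (185*(55 + 185**2 + 56*185) + 182)*(-28005 - 7468) = (185*(55 + 34225 + 10360) + 182)*(-35473) = (185*44640 + 182)*(-35473) = (8258400 + 182)*(-35473) = 8258582*(-35473) = -292956679286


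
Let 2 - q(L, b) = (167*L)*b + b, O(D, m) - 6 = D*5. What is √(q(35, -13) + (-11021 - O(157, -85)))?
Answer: 6*√1783 ≈ 253.35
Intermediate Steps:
O(D, m) = 6 + 5*D (O(D, m) = 6 + D*5 = 6 + 5*D)
q(L, b) = 2 - b - 167*L*b (q(L, b) = 2 - ((167*L)*b + b) = 2 - (167*L*b + b) = 2 - (b + 167*L*b) = 2 + (-b - 167*L*b) = 2 - b - 167*L*b)
√(q(35, -13) + (-11021 - O(157, -85))) = √((2 - 1*(-13) - 167*35*(-13)) + (-11021 - (6 + 5*157))) = √((2 + 13 + 75985) + (-11021 - (6 + 785))) = √(76000 + (-11021 - 1*791)) = √(76000 + (-11021 - 791)) = √(76000 - 11812) = √64188 = 6*√1783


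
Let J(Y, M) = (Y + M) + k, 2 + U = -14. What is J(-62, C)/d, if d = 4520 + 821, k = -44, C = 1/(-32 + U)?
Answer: -727/36624 ≈ -0.019850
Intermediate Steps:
U = -16 (U = -2 - 14 = -16)
C = -1/48 (C = 1/(-32 - 16) = 1/(-48) = -1/48 ≈ -0.020833)
J(Y, M) = -44 + M + Y (J(Y, M) = (Y + M) - 44 = (M + Y) - 44 = -44 + M + Y)
d = 5341
J(-62, C)/d = (-44 - 1/48 - 62)/5341 = -5089/48*1/5341 = -727/36624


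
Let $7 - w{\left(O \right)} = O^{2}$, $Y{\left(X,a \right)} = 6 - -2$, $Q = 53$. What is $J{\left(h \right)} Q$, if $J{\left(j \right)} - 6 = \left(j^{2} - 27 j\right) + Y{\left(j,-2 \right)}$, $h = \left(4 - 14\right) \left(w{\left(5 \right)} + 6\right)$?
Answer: $592222$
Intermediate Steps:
$Y{\left(X,a \right)} = 8$ ($Y{\left(X,a \right)} = 6 + 2 = 8$)
$w{\left(O \right)} = 7 - O^{2}$
$h = 120$ ($h = \left(4 - 14\right) \left(\left(7 - 5^{2}\right) + 6\right) = - 10 \left(\left(7 - 25\right) + 6\right) = - 10 \left(-18 + 6\right) = \left(-10\right) \left(-12\right) = 120$)
$J{\left(j \right)} = 14 + j^{2} - 27 j$ ($J{\left(j \right)} = 6 + \left(\left(j^{2} - 27 j\right) + 8\right) = 6 + \left(8 + j^{2} - 27 j\right) = 14 + j^{2} - 27 j$)
$J{\left(h \right)} Q = \left(14 + 120^{2} - 3240\right) 53 = \left(14 + 14400 - 3240\right) 53 = 11174 \cdot 53 = 592222$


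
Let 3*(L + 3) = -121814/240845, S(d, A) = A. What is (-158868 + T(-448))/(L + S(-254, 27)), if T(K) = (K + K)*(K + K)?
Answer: 21148862190/782683 ≈ 27021.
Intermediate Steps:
L = -208129/65685 (L = -3 + (-121814/240845)/3 = -3 + (-121814*1/240845)/3 = -3 + (⅓)*(-11074/21895) = -3 - 11074/65685 = -208129/65685 ≈ -3.1686)
T(K) = 4*K² (T(K) = (2*K)*(2*K) = 4*K²)
(-158868 + T(-448))/(L + S(-254, 27)) = (-158868 + 4*(-448)²)/(-208129/65685 + 27) = (-158868 + 4*200704)/(1565366/65685) = (-158868 + 802816)*(65685/1565366) = 643948*(65685/1565366) = 21148862190/782683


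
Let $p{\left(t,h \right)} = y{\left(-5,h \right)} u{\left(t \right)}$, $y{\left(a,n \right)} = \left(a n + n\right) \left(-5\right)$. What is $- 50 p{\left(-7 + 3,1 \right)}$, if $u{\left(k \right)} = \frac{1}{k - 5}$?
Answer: $\frac{1000}{9} \approx 111.11$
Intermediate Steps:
$y{\left(a,n \right)} = - 5 n - 5 a n$ ($y{\left(a,n \right)} = \left(n + a n\right) \left(-5\right) = - 5 n - 5 a n$)
$u{\left(k \right)} = \frac{1}{-5 + k}$
$p{\left(t,h \right)} = \frac{20 h}{-5 + t}$ ($p{\left(t,h \right)} = \frac{\left(-5\right) h \left(1 - 5\right)}{-5 + t} = \frac{\left(-5\right) h \left(-4\right)}{-5 + t} = \frac{20 h}{-5 + t}$)
$- 50 p{\left(-7 + 3,1 \right)} = - 50 \cdot 20 \cdot 1 \frac{1}{-5 + \left(-7 + 3\right)} = - 50 \cdot 20 \cdot 1 \frac{1}{-5 - 4} = - 50 \cdot 20 \cdot 1 \frac{1}{-9} = - 50 \cdot 20 \cdot 1 \left(- \frac{1}{9}\right) = \left(-50\right) \left(- \frac{20}{9}\right) = \frac{1000}{9}$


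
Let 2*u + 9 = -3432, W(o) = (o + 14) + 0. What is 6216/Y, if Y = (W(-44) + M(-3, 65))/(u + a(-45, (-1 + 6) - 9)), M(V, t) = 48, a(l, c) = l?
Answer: -609686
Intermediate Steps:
W(o) = 14 + o (W(o) = (14 + o) + 0 = 14 + o)
u = -3441/2 (u = -9/2 + (½)*(-3432) = -9/2 - 1716 = -3441/2 ≈ -1720.5)
Y = -12/1177 (Y = ((14 - 44) + 48)/(-3441/2 - 45) = (-30 + 48)/(-3531/2) = 18*(-2/3531) = -12/1177 ≈ -0.010195)
6216/Y = 6216/(-12/1177) = 6216*(-1177/12) = -609686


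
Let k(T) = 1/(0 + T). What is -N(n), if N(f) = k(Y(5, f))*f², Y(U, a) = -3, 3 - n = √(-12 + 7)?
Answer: (3 - I*√5)²/3 ≈ 1.3333 - 4.4721*I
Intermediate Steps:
n = 3 - I*√5 (n = 3 - √(-12 + 7) = 3 - √(-5) = 3 - I*√5 ≈ 3.0 - 2.2361*I)
k(T) = 1/T
N(f) = -f²/3 (N(f) = f²/(-3) = -f²/3)
-N(n) = -(-1)*(3 - I*√5)²/3 = (3 - I*√5)²/3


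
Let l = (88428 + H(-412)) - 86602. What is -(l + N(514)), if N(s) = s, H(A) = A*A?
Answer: -172084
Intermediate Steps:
H(A) = A²
l = 171570 (l = (88428 + (-412)²) - 86602 = (88428 + 169744) - 86602 = 258172 - 86602 = 171570)
-(l + N(514)) = -(171570 + 514) = -1*172084 = -172084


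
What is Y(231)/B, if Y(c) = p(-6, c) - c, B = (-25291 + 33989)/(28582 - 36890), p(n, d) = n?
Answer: 984498/4349 ≈ 226.37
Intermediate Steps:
B = -4349/4154 (B = 8698/(-8308) = 8698*(-1/8308) = -4349/4154 ≈ -1.0469)
Y(c) = -6 - c
Y(231)/B = (-6 - 1*231)/(-4349/4154) = (-6 - 231)*(-4154/4349) = -237*(-4154/4349) = 984498/4349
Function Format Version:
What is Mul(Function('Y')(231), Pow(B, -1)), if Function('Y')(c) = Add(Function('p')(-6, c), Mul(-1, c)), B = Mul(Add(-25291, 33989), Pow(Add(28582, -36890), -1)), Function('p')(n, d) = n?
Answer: Rational(984498, 4349) ≈ 226.37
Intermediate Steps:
B = Rational(-4349, 4154) (B = Mul(8698, Pow(-8308, -1)) = Mul(8698, Rational(-1, 8308)) = Rational(-4349, 4154) ≈ -1.0469)
Function('Y')(c) = Add(-6, Mul(-1, c))
Mul(Function('Y')(231), Pow(B, -1)) = Mul(Add(-6, Mul(-1, 231)), Pow(Rational(-4349, 4154), -1)) = Mul(Add(-6, -231), Rational(-4154, 4349)) = Mul(-237, Rational(-4154, 4349)) = Rational(984498, 4349)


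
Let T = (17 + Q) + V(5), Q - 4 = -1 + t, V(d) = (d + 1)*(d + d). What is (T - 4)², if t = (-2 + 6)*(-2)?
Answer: 4624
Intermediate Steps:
V(d) = 2*d*(1 + d) (V(d) = (1 + d)*(2*d) = 2*d*(1 + d))
t = -8 (t = 4*(-2) = -8)
Q = -5 (Q = 4 + (-1 - 8) = 4 - 9 = -5)
T = 72 (T = (17 - 5) + 2*5*(1 + 5) = 12 + 2*5*6 = 12 + 60 = 72)
(T - 4)² = (72 - 4)² = 68² = 4624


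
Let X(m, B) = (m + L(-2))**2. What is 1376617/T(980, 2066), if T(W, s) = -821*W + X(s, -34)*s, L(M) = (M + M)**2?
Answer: 1376617/8954735204 ≈ 0.00015373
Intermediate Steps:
L(M) = 4*M**2 (L(M) = (2*M)**2 = 4*M**2)
X(m, B) = (16 + m)**2 (X(m, B) = (m + 4*(-2)**2)**2 = (m + 4*4)**2 = (m + 16)**2 = (16 + m)**2)
T(W, s) = -821*W + s*(16 + s)**2 (T(W, s) = -821*W + (16 + s)**2*s = -821*W + s*(16 + s)**2)
1376617/T(980, 2066) = 1376617/(-821*980 + 2066*(16 + 2066)**2) = 1376617/(-804580 + 2066*2082**2) = 1376617/(-804580 + 2066*4334724) = 1376617/(-804580 + 8955539784) = 1376617/8954735204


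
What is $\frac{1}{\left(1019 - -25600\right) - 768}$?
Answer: $\frac{1}{25851} \approx 3.8683 \cdot 10^{-5}$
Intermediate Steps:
$\frac{1}{\left(1019 - -25600\right) - 768} = \frac{1}{\left(1019 + 25600\right) - 768} = \frac{1}{26619 - 768} = \frac{1}{25851}$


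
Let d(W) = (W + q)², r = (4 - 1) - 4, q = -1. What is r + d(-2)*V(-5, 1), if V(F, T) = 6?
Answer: 53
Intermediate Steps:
r = -1 (r = 3 - 4 = -1)
d(W) = (-1 + W)² (d(W) = (W - 1)² = (-1 + W)²)
r + d(-2)*V(-5, 1) = -1 + (-1 - 2)²*6 = -1 + (-3)²*6 = -1 + 9*6 = -1 + 54 = 53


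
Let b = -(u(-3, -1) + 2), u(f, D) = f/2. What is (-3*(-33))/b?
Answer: -198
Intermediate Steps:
u(f, D) = f/2 (u(f, D) = f*(½) = f/2)
b = -½ (b = -((½)*(-3) + 2) = -(-3/2 + 2) = -1*½ = -½ ≈ -0.50000)
(-3*(-33))/b = (-3*(-33))/(-½) = 99*(-2) = -198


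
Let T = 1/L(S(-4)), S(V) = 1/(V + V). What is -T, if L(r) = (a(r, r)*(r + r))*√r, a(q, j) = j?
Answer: 64*I*√2 ≈ 90.51*I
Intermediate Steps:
S(V) = 1/(2*V)
L(r) = 2*r^(5/2) (L(r) = (r*(r + r))*√r = (r*(2*r))*√r = (2*r²)*√r = 2*r^(5/2))
T = -64*I*√2 (T = 1/(2*((½)/(-4))^(5/2)) = 1/(2*((½)*(-¼))^(5/2)) = 1/(2*(-⅛)^(5/2)) = 1/(2*(I*√2/256)) = 1/(I*√2/128) = -64*I*√2 ≈ -90.51*I)
-T = -(-64)*I*√2 = 64*I*√2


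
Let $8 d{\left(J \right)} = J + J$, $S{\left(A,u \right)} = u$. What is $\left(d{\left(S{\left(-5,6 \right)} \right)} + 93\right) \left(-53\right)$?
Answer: $- \frac{10017}{2} \approx -5008.5$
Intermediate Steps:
$d{\left(J \right)} = \frac{J}{4}$ ($d{\left(J \right)} = \frac{J + J}{8} = \frac{2 J}{8} = \frac{J}{4}$)
$\left(d{\left(S{\left(-5,6 \right)} \right)} + 93\right) \left(-53\right) = \left(\frac{1}{4} \cdot 6 + 93\right) \left(-53\right) = \left(\frac{3}{2} + 93\right) \left(-53\right) = \frac{189}{2} \left(-53\right) = - \frac{10017}{2}$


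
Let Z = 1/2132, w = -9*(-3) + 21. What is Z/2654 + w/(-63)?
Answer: -90533227/118824888 ≈ -0.76190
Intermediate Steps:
w = 48 (w = 27 + 21 = 48)
Z = 1/2132 ≈ 0.00046904
Z/2654 + w/(-63) = (1/2132)/2654 + 48/(-63) = (1/2132)*(1/2654) + 48*(-1/63) = 1/5658328 - 16/21 = -90533227/118824888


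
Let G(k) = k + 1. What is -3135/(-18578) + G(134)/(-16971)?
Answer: 16898685/105095746 ≈ 0.16079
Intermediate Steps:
G(k) = 1 + k
-3135/(-18578) + G(134)/(-16971) = -3135/(-18578) + (1 + 134)/(-16971) = -3135*(-1/18578) + 135*(-1/16971) = 3135/18578 - 45/5657 = 16898685/105095746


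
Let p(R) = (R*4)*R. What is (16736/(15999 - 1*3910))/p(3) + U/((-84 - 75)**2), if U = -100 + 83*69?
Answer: 26592553/101874003 ≈ 0.26103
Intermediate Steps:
p(R) = 4*R**2 (p(R) = (4*R)*R = 4*R**2)
U = 5627 (U = -100 + 5727 = 5627)
(16736/(15999 - 1*3910))/p(3) + U/((-84 - 75)**2) = (16736/(15999 - 1*3910))/((4*3**2)) + 5627/((-84 - 75)**2) = (16736/(15999 - 3910))/((4*9)) + 5627/((-159)**2) = (16736/12089)/36 + 5627/25281 = (16736*(1/12089))*(1/36) + 5627*(1/25281) = (16736/12089)*(1/36) + 5627/25281 = 4184/108801 + 5627/25281 = 26592553/101874003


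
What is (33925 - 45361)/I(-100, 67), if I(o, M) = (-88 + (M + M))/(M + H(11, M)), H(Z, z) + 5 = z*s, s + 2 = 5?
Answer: -1503834/23 ≈ -65384.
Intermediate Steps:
s = 3 (s = -2 + 5 = 3)
H(Z, z) = -5 + 3*z (H(Z, z) = -5 + z*3 = -5 + 3*z)
I(o, M) = (-88 + 2*M)/(-5 + 4*M) (I(o, M) = (-88 + (M + M))/(M + (-5 + 3*M)) = (-88 + 2*M)/(-5 + 4*M))
(33925 - 45361)/I(-100, 67) = (33925 - 45361)/((2*(-44 + 67)/(-5 + 4*67))) = -11436/(2*23/(-5 + 268)) = -11436/(2*23/263) = -11436/(2*(1/263)*23) = -11436/46/263 = -11436*263/46 = -1503834/23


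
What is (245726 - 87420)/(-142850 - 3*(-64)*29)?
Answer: -79153/68641 ≈ -1.1531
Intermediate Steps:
(245726 - 87420)/(-142850 - 3*(-64)*29) = 158306/(-142850 + 192*29) = 158306/(-142850 + 5568) = 158306/(-137282) = 158306*(-1/137282) = -79153/68641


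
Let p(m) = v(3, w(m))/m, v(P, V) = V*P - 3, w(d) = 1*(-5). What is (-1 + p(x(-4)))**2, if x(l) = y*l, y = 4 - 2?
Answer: 25/16 ≈ 1.5625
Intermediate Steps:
y = 2
w(d) = -5
v(P, V) = -3 + P*V (v(P, V) = P*V - 3 = -3 + P*V)
x(l) = 2*l
p(m) = -18/m (p(m) = (-3 + 3*(-5))/m = (-3 - 15)/m = -18/m)
(-1 + p(x(-4)))**2 = (-1 - 18/(2*(-4)))**2 = (-1 - 18/(-8))**2 = (-1 - 18*(-1/8))**2 = (-1 + 9/4)**2 = (5/4)**2 = 25/16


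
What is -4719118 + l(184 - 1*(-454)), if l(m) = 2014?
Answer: -4717104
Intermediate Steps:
-4719118 + l(184 - 1*(-454)) = -4719118 + 2014 = -4717104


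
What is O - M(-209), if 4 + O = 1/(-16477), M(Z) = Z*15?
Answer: 51589486/16477 ≈ 3131.0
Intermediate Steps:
M(Z) = 15*Z
O = -65909/16477 (O = -4 + 1/(-16477) = -4 - 1/16477 = -65909/16477 ≈ -4.0001)
O - M(-209) = -65909/16477 - 15*(-209) = -65909/16477 - 1*(-3135) = -65909/16477 + 3135 = 51589486/16477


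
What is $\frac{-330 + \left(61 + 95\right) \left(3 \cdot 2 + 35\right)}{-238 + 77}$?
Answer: $- \frac{6066}{161} \approx -37.677$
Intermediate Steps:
$\frac{-330 + \left(61 + 95\right) \left(3 \cdot 2 + 35\right)}{-238 + 77} = \frac{-330 + 156 \left(6 + 35\right)}{-161} = \left(-330 + 156 \cdot 41\right) \left(- \frac{1}{161}\right) = \left(-330 + 6396\right) \left(- \frac{1}{161}\right) = 6066 \left(- \frac{1}{161}\right) = - \frac{6066}{161}$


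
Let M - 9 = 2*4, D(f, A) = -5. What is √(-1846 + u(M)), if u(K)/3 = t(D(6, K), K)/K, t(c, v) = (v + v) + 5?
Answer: 13*I*√3145/17 ≈ 42.885*I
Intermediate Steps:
t(c, v) = 5 + 2*v (t(c, v) = 2*v + 5 = 5 + 2*v)
M = 17 (M = 9 + 2*4 = 9 + 8 = 17)
u(K) = 3*(5 + 2*K)/K (u(K) = 3*((5 + 2*K)/K) = 3*(5 + 2*K)/K)
√(-1846 + u(M)) = √(-1846 + (6 + 15/17)) = √(-1846 + 117/17) = √(-31265/17) = 13*I*√3145/17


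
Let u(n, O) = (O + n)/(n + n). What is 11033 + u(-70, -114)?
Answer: 386201/35 ≈ 11034.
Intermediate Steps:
u(n, O) = (O + n)/(2*n) (u(n, O) = (O + n)/((2*n)) = (O + n)*(1/(2*n)) = (O + n)/(2*n))
11033 + u(-70, -114) = 11033 + (½)*(-114 - 70)/(-70) = 11033 + (½)*(-1/70)*(-184) = 11033 + 46/35 = 386201/35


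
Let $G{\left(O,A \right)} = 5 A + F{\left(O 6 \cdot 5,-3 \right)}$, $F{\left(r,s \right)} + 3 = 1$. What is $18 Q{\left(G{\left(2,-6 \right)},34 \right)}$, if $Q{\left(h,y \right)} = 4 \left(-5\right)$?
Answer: $-360$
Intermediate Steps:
$F{\left(r,s \right)} = -2$ ($F{\left(r,s \right)} = -3 + 1 = -2$)
$G{\left(O,A \right)} = -2 + 5 A$ ($G{\left(O,A \right)} = 5 A - 2 = -2 + 5 A$)
$Q{\left(h,y \right)} = -20$
$18 Q{\left(G{\left(2,-6 \right)},34 \right)} = 18 \left(-20\right) = -360$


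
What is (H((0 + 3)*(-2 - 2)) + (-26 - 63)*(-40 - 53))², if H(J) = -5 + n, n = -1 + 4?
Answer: 68475625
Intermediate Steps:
n = 3
H(J) = -2 (H(J) = -5 + 3 = -2)
(H((0 + 3)*(-2 - 2)) + (-26 - 63)*(-40 - 53))² = (-2 + (-26 - 63)*(-40 - 53))² = (-2 - 89*(-93))² = (-2 + 8277)² = 8275² = 68475625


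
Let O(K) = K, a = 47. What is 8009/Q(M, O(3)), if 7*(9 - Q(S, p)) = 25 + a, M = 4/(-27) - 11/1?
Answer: -56063/9 ≈ -6229.2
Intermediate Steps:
M = -301/27 (M = 4*(-1/27) - 11*1 = -4/27 - 11 = -301/27 ≈ -11.148)
Q(S, p) = -9/7 (Q(S, p) = 9 - (25 + 47)/7 = 9 - ⅐*72 = 9 - 72/7 = -9/7)
8009/Q(M, O(3)) = 8009/(-9/7) = 8009*(-7/9) = -56063/9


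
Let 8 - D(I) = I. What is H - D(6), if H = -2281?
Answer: -2283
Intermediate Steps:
D(I) = 8 - I
H - D(6) = -2281 - (8 - 1*6) = -2281 - (8 - 6) = -2281 - 1*2 = -2281 - 2 = -2283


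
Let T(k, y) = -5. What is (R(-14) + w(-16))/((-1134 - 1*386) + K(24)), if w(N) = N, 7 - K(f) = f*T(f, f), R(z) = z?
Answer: 30/1393 ≈ 0.021536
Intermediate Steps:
K(f) = 7 + 5*f (K(f) = 7 - f*(-5) = 7 - (-5)*f = 7 + 5*f)
(R(-14) + w(-16))/((-1134 - 1*386) + K(24)) = (-14 - 16)/((-1134 - 1*386) + (7 + 5*24)) = -30/((-1134 - 386) + (7 + 120)) = -30/(-1520 + 127) = -30/(-1393) = -30*(-1/1393) = 30/1393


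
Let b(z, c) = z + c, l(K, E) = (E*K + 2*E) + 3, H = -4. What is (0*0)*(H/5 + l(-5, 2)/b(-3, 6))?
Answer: 0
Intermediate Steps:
l(K, E) = 3 + 2*E + E*K (l(K, E) = (2*E + E*K) + 3 = 3 + 2*E + E*K)
b(z, c) = c + z
(0*0)*(H/5 + l(-5, 2)/b(-3, 6)) = (0*0)*(-4/5 + (3 + 2*2 + 2*(-5))/(6 - 3)) = 0*(-4*⅕ + (3 + 4 - 10)/3) = 0*(-⅘ - 3*⅓) = 0*(-⅘ - 1) = 0*(-9/5) = 0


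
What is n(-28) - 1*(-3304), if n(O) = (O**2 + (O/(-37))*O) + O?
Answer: 149436/37 ≈ 4038.8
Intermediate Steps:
n(O) = O + 36*O**2/37 (n(O) = (O**2 + (O*(-1/37))*O) + O = (O**2 + (-O/37)*O) + O = (O**2 - O**2/37) + O = 36*O**2/37 + O = O + 36*O**2/37)
n(-28) - 1*(-3304) = (1/37)*(-28)*(37 + 36*(-28)) - 1*(-3304) = (1/37)*(-28)*(37 - 1008) + 3304 = (1/37)*(-28)*(-971) + 3304 = 27188/37 + 3304 = 149436/37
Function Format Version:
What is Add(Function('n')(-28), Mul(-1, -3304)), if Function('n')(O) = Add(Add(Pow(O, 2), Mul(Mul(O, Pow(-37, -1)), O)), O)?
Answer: Rational(149436, 37) ≈ 4038.8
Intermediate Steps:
Function('n')(O) = Add(O, Mul(Rational(36, 37), Pow(O, 2))) (Function('n')(O) = Add(Add(Pow(O, 2), Mul(Mul(O, Rational(-1, 37)), O)), O) = Add(Add(Pow(O, 2), Mul(Mul(Rational(-1, 37), O), O)), O) = Add(Add(Pow(O, 2), Mul(Rational(-1, 37), Pow(O, 2))), O) = Add(Mul(Rational(36, 37), Pow(O, 2)), O) = Add(O, Mul(Rational(36, 37), Pow(O, 2))))
Add(Function('n')(-28), Mul(-1, -3304)) = Add(Mul(Rational(1, 37), -28, Add(37, Mul(36, -28))), Mul(-1, -3304)) = Add(Mul(Rational(1, 37), -28, Add(37, -1008)), 3304) = Add(Mul(Rational(1, 37), -28, -971), 3304) = Add(Rational(27188, 37), 3304) = Rational(149436, 37)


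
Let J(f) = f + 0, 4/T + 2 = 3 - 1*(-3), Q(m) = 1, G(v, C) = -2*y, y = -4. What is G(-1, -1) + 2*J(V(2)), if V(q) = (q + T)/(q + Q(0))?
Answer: 10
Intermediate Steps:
G(v, C) = 8 (G(v, C) = -2*(-4) = 8)
T = 1 (T = 4/(-2 + (3 - 1*(-3))) = 4/(-2 + (3 + 3)) = 4/(-2 + 6) = 4/4 = 4*(1/4) = 1)
V(q) = 1 (V(q) = (q + 1)/(q + 1) = (1 + q)/(1 + q) = 1)
J(f) = f
G(-1, -1) + 2*J(V(2)) = 8 + 2*1 = 8 + 2 = 10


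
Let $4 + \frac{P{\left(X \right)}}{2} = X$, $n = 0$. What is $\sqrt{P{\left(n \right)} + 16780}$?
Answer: $2 \sqrt{4193} \approx 129.51$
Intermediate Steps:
$P{\left(X \right)} = -8 + 2 X$
$\sqrt{P{\left(n \right)} + 16780} = \sqrt{\left(-8 + 2 \cdot 0\right) + 16780} = \sqrt{\left(-8 + 0\right) + 16780} = \sqrt{-8 + 16780} = \sqrt{16772} = 2 \sqrt{4193}$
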